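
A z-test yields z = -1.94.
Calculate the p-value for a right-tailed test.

For z = -1.94:
p = P(Z > -1.94) = 1 - Φ(-1.94) = 0.9738

Answer: p-value ≈ 0.9738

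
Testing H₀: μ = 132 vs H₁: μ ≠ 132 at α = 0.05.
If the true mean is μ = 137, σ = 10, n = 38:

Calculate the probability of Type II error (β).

SE = σ/√n = 10/√38 = 1.6222
Critical values: μ₀ ± z_0.025×SE = 132 ± 1.960×1.6222
Acceptance region: (128.8205, 135.1795)
Under H₁ (μ = 137): z_high = (135.1795 - 137)/1.6222 = -1.1222, z_low = (128.8205 - 137)/1.6222 = -5.0422
β = P(not reject | H₁) = Φ(-1.1222) - Φ(-5.0422) ≈ 0.1309

Answer: β ≈ 0.1309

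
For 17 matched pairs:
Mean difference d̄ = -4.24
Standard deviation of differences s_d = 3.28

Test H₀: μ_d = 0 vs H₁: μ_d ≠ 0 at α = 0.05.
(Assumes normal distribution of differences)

df = n - 1 = 16
SE = s_d/√n = 3.28/√17 = 0.7955
t = d̄/SE = -4.24/0.7955 = -5.3300
Critical value: t_{0.025,16} = ±2.120
p-value ≈ 0.0001
Decision: reject H₀

Answer: t = -5.3300, reject H₀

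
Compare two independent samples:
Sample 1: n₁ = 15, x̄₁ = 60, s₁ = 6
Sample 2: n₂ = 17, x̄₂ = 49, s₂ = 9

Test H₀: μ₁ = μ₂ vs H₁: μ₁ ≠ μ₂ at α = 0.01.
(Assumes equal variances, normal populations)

Pooled variance: s²_p = [14×6² + 16×9²]/(30) = 60.0000
s_p = 7.7460
SE = s_p×√(1/n₁ + 1/n₂) = 7.7460×√(1/15 + 1/17) = 2.7440
t = (x̄₁ - x̄₂)/SE = (60 - 49)/2.7440 = 4.0087
df = 30, t-critical = ±2.750
Decision: reject H₀

Answer: t = 4.0087, reject H₀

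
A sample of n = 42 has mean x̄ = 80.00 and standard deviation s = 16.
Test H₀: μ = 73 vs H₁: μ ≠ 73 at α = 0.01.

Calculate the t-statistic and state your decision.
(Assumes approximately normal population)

Answer: t = 2.8353, reject H₀

Derivation:
df = n - 1 = 41
SE = s/√n = 16/√42 = 2.4689
t = (x̄ - μ₀)/SE = (80.00 - 73)/2.4689 = 2.8353
Critical value: t_{0.005,41} = ±2.701
p-value ≈ 0.0071
Decision: reject H₀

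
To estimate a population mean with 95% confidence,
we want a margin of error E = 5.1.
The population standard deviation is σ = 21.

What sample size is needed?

Answer: n = 66

Derivation:
z_0.025 = 1.960
n = (z×σ/E)² = (1.960×21/5.1)²
n = 65.1344
Round up: n = 66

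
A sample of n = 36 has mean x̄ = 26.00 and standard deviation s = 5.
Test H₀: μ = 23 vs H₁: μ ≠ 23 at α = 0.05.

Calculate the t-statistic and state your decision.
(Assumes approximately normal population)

df = n - 1 = 35
SE = s/√n = 5/√36 = 0.8333
t = (x̄ - μ₀)/SE = (26.00 - 23)/0.8333 = 3.6001
Critical value: t_{0.025,35} = ±2.030
p-value ≈ 0.0010
Decision: reject H₀

Answer: t = 3.6001, reject H₀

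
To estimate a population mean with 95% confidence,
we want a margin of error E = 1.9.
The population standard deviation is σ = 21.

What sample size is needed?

Answer: n = 470

Derivation:
z_0.025 = 1.960
n = (z×σ/E)² = (1.960×21/1.9)²
n = 469.2924
Round up: n = 470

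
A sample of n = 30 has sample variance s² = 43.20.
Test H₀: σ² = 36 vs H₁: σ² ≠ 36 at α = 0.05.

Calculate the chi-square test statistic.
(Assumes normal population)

df = n - 1 = 29
χ² = (n-1)s²/σ₀² = 29×43.20/36 = 34.8000
Critical values: χ²_{0.975,29} = 16.047, χ²_{0.025,29} = 45.722
Rejection region: χ² < 16.047 or χ² > 45.722
Decision: fail to reject H₀

Answer: χ² = 34.8000, fail to reject H₀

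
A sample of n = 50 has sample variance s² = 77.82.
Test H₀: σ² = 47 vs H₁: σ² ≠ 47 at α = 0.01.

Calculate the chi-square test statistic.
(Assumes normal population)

df = n - 1 = 49
χ² = (n-1)s²/σ₀² = 49×77.82/47 = 81.1315
Critical values: χ²_{0.995,49} = 27.249, χ²_{0.005,49} = 78.231
Rejection region: χ² < 27.249 or χ² > 78.231
Decision: reject H₀

Answer: χ² = 81.1315, reject H₀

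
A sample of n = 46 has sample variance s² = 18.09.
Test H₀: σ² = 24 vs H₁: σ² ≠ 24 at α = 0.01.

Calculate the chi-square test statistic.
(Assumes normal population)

Answer: χ² = 33.9187, fail to reject H₀

Derivation:
df = n - 1 = 45
χ² = (n-1)s²/σ₀² = 45×18.09/24 = 33.9187
Critical values: χ²_{0.995,45} = 24.311, χ²_{0.005,45} = 73.166
Rejection region: χ² < 24.311 or χ² > 73.166
Decision: fail to reject H₀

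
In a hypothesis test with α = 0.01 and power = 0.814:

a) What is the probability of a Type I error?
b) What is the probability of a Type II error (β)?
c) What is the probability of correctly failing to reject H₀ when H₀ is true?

a) Type I error probability = α = 0.01
b) Power = P(reject H₀ | H₁ true) = 1 - β = 0.814, so Type II error probability = β = 1 - Power = 0.186
c) P(fail to reject H₀ | H₀ true) = 1 - α = 0.99

Answer: a) 0.01, b) 0.186, c) 0.99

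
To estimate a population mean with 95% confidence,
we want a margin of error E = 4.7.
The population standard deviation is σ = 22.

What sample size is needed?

z_0.025 = 1.960
n = (z×σ/E)² = (1.960×22/4.7)²
n = 84.1709
Round up: n = 85

Answer: n = 85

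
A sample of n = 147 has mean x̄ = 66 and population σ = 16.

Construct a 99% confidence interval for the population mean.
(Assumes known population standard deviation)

Confidence level: 99%, α = 0.01
z_0.005 = 2.576
SE = σ/√n = 16/√147 = 1.3197
Margin of error = 2.576 × 1.3197 = 3.3995
CI: x̄ ± margin = 66 ± 3.3995
CI: (62.6005, 69.3995)

Answer: (62.6005, 69.3995)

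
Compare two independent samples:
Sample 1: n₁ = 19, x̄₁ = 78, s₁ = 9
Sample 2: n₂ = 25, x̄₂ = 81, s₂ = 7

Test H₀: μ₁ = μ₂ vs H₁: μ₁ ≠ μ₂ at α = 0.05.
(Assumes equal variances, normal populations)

Answer: t = -1.2447, fail to reject H₀

Derivation:
Pooled variance: s²_p = [18×9² + 24×7²]/(42) = 62.7143
s_p = 7.9192
SE = s_p×√(1/n₁ + 1/n₂) = 7.9192×√(1/19 + 1/25) = 2.4102
t = (x̄₁ - x̄₂)/SE = (78 - 81)/2.4102 = -1.2447
df = 42, t-critical = ±2.018
Decision: fail to reject H₀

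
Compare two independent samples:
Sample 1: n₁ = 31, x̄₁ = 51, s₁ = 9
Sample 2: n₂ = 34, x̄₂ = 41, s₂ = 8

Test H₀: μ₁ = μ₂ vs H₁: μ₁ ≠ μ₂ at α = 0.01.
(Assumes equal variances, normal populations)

Answer: t = 4.7425, reject H₀

Derivation:
Pooled variance: s²_p = [30×9² + 33×8²]/(63) = 72.0952
s_p = 8.4909
SE = s_p×√(1/n₁ + 1/n₂) = 8.4909×√(1/31 + 1/34) = 2.1086
t = (x̄₁ - x̄₂)/SE = (51 - 41)/2.1086 = 4.7425
df = 63, t-critical = ±2.656
Decision: reject H₀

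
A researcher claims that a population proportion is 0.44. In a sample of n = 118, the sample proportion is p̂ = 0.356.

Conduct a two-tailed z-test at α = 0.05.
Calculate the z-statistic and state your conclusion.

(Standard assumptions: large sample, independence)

Answer: z = -1.8382, fail to reject H₀

Derivation:
H₀: p = 0.44, H₁: p ≠ 0.44
Standard error: SE = √(p₀(1-p₀)/n) = √(0.44×0.56/118) = 0.045696
z-statistic: z = (p̂ - p₀)/SE = (0.356 - 0.44)/0.045696 = -1.8382
Critical value: z_0.025 = ±1.960
p-value = 0.0660
Decision: fail to reject H₀ at α = 0.05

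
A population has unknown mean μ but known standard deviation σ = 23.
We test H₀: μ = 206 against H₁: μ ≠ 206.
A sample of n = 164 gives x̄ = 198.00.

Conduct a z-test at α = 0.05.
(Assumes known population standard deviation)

Standard error: SE = σ/√n = 23/√164 = 1.7960
z-statistic: z = (x̄ - μ₀)/SE = (198.00 - 206)/1.7960 = -4.4543
Critical value: ±1.960
p-value < 0.0001
Decision: reject H₀

Answer: z = -4.4543, reject H₀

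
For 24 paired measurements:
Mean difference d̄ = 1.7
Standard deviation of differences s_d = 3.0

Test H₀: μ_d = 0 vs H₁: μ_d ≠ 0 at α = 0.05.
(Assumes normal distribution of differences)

Answer: t = 2.7760, reject H₀

Derivation:
df = n - 1 = 23
SE = s_d/√n = 3.0/√24 = 0.6124
t = d̄/SE = 1.7/0.6124 = 2.7760
Critical value: t_{0.025,23} = ±2.069
p-value ≈ 0.0107
Decision: reject H₀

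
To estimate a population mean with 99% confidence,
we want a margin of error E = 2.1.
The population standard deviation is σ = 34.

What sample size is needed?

Answer: n = 1740

Derivation:
z_0.005 = 2.576
n = (z×σ/E)² = (2.576×34/2.1)²
n = 1739.4460
Round up: n = 1740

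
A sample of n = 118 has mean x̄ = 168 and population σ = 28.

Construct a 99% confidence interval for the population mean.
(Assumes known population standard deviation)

Answer: (161.3601, 174.6399)

Derivation:
Confidence level: 99%, α = 0.01
z_0.005 = 2.576
SE = σ/√n = 28/√118 = 2.5776
Margin of error = 2.576 × 2.5776 = 6.6399
CI: x̄ ± margin = 168 ± 6.6399
CI: (161.3601, 174.6399)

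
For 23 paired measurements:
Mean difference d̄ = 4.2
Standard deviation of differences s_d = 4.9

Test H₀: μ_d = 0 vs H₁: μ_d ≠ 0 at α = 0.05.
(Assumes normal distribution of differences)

df = n - 1 = 22
SE = s_d/√n = 4.9/√23 = 1.0217
t = d̄/SE = 4.2/1.0217 = 4.1108
Critical value: t_{0.025,22} = ±2.074
p-value ≈ 0.0005
Decision: reject H₀

Answer: t = 4.1108, reject H₀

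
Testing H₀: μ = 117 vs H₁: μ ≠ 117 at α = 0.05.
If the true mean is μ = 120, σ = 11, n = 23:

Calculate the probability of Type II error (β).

Answer: β ≈ 0.7423

Derivation:
SE = σ/√n = 11/√23 = 2.2937
Critical values: μ₀ ± z_0.025×SE = 117 ± 1.960×2.2937
Acceptance region: (112.5043, 121.4957)
Under H₁ (μ = 120): z_high = (121.4957 - 120)/2.2937 = 0.6521, z_low = (112.5043 - 120)/2.2937 = -3.2680
β = P(not reject | H₁) = Φ(0.6521) - Φ(-3.2680) ≈ 0.7423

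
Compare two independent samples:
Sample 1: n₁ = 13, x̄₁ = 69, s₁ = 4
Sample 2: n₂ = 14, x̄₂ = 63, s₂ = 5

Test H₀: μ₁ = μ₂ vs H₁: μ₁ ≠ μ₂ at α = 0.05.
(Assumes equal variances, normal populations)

Pooled variance: s²_p = [12×4² + 13×5²]/(25) = 20.6800
s_p = 4.5475
SE = s_p×√(1/n₁ + 1/n₂) = 4.5475×√(1/13 + 1/14) = 1.7515
t = (x̄₁ - x̄₂)/SE = (69 - 63)/1.7515 = 3.4256
df = 25, t-critical = ±2.060
Decision: reject H₀

Answer: t = 3.4256, reject H₀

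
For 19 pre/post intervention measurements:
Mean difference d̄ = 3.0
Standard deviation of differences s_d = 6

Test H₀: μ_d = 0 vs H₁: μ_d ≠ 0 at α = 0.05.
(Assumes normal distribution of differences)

df = n - 1 = 18
SE = s_d/√n = 6/√19 = 1.3765
t = d̄/SE = 3.0/1.3765 = 2.1794
Critical value: t_{0.025,18} = ±2.101
p-value ≈ 0.0428
Decision: reject H₀

Answer: t = 2.1794, reject H₀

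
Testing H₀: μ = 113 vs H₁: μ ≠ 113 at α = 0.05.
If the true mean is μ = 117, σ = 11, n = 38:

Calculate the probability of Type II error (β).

Answer: β ≈ 0.3891

Derivation:
SE = σ/√n = 11/√38 = 1.7844
Critical values: μ₀ ± z_0.025×SE = 113 ± 1.960×1.7844
Acceptance region: (109.5026, 116.4974)
Under H₁ (μ = 117): z_high = (116.4974 - 117)/1.7844 = -0.2817, z_low = (109.5026 - 117)/1.7844 = -4.2016
β = P(not reject | H₁) = Φ(-0.2817) - Φ(-4.2016) ≈ 0.3891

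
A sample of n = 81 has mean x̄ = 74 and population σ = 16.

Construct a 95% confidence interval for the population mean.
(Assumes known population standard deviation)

Confidence level: 95%, α = 0.05
z_0.025 = 1.960
SE = σ/√n = 16/√81 = 1.7778
Margin of error = 1.960 × 1.7778 = 3.4845
CI: x̄ ± margin = 74 ± 3.4845
CI: (70.5155, 77.4845)

Answer: (70.5155, 77.4845)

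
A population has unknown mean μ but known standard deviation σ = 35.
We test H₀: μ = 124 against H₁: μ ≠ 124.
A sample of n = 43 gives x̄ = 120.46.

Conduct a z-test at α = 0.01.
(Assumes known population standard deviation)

Standard error: SE = σ/√n = 35/√43 = 5.3374
z-statistic: z = (x̄ - μ₀)/SE = (120.46 - 124)/5.3374 = -0.6632
Critical value: ±2.576
p-value = 0.5072
Decision: fail to reject H₀

Answer: z = -0.6632, fail to reject H₀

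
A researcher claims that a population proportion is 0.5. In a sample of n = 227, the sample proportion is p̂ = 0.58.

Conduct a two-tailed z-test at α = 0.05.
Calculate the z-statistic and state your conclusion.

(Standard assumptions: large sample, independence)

H₀: p = 0.5, H₁: p ≠ 0.5
Standard error: SE = √(p₀(1-p₀)/n) = √(0.5×0.5/227) = 0.033186
z-statistic: z = (p̂ - p₀)/SE = (0.58 - 0.5)/0.033186 = 2.4107
Critical value: z_0.025 = ±1.960
p-value = 0.0159
Decision: reject H₀ at α = 0.05

Answer: z = 2.4107, reject H₀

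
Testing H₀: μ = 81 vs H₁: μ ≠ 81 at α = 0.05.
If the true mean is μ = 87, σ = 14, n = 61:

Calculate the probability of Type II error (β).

Answer: β ≈ 0.0827

Derivation:
SE = σ/√n = 14/√61 = 1.7925
Critical values: μ₀ ± z_0.025×SE = 81 ± 1.960×1.7925
Acceptance region: (77.4867, 84.5133)
Under H₁ (μ = 87): z_high = (84.5133 - 87)/1.7925 = -1.3873, z_low = (77.4867 - 87)/1.7925 = -5.3073
β = P(not reject | H₁) = Φ(-1.3873) - Φ(-5.3073) ≈ 0.0827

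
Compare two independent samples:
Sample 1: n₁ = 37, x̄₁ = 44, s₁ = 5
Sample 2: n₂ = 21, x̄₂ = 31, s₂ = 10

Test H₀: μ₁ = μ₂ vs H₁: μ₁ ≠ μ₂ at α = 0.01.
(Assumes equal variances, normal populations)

Pooled variance: s²_p = [36×5² + 20×10²]/(56) = 51.7857
s_p = 7.1962
SE = s_p×√(1/n₁ + 1/n₂) = 7.1962×√(1/37 + 1/21) = 1.9661
t = (x̄₁ - x̄₂)/SE = (44 - 31)/1.9661 = 6.6121
df = 56, t-critical = ±2.667
Decision: reject H₀

Answer: t = 6.6121, reject H₀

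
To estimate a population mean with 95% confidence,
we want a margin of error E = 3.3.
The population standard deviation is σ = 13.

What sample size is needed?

Answer: n = 60

Derivation:
z_0.025 = 1.960
n = (z×σ/E)² = (1.960×13/3.3)²
n = 59.6171
Round up: n = 60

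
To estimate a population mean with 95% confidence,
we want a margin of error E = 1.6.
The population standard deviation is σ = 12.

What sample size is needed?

Answer: n = 217

Derivation:
z_0.025 = 1.960
n = (z×σ/E)² = (1.960×12/1.6)²
n = 216.0900
Round up: n = 217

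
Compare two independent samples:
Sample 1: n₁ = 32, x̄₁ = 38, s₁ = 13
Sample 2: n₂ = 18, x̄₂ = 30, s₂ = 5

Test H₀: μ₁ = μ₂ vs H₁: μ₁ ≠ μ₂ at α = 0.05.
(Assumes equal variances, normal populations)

Pooled variance: s²_p = [31×13² + 17×5²]/(48) = 118.0000
s_p = 10.8628
SE = s_p×√(1/n₁ + 1/n₂) = 10.8628×√(1/32 + 1/18) = 3.2005
t = (x̄₁ - x̄₂)/SE = (38 - 30)/3.2005 = 2.4996
df = 48, t-critical = ±2.011
Decision: reject H₀

Answer: t = 2.4996, reject H₀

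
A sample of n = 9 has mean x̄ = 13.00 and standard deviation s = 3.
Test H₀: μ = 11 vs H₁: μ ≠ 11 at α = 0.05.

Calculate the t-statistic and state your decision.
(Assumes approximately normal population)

Answer: t = 2.0000, fail to reject H₀

Derivation:
df = n - 1 = 8
SE = s/√n = 3/√9 = 1.0000
t = (x̄ - μ₀)/SE = (13.00 - 11)/1.0000 = 2.0000
Critical value: t_{0.025,8} = ±2.306
p-value ≈ 0.0805
Decision: fail to reject H₀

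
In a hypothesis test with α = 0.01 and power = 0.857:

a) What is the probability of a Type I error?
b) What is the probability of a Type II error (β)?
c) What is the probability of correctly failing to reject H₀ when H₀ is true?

a) Type I error probability = α = 0.01
b) Power = P(reject H₀ | H₁ true) = 1 - β = 0.857, so Type II error probability = β = 1 - Power = 0.143
c) P(fail to reject H₀ | H₀ true) = 1 - α = 0.99

Answer: a) 0.01, b) 0.143, c) 0.99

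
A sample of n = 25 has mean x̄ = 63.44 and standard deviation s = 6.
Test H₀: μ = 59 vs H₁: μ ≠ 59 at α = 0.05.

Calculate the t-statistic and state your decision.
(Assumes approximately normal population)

Answer: t = 3.7000, reject H₀

Derivation:
df = n - 1 = 24
SE = s/√n = 6/√25 = 1.2000
t = (x̄ - μ₀)/SE = (63.44 - 59)/1.2000 = 3.7000
Critical value: t_{0.025,24} = ±2.064
p-value ≈ 0.0011
Decision: reject H₀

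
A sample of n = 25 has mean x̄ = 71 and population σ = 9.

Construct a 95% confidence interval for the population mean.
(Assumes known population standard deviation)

Answer: (67.4720, 74.5280)

Derivation:
Confidence level: 95%, α = 0.05
z_0.025 = 1.960
SE = σ/√n = 9/√25 = 1.8000
Margin of error = 1.960 × 1.8000 = 3.5280
CI: x̄ ± margin = 71 ± 3.5280
CI: (67.4720, 74.5280)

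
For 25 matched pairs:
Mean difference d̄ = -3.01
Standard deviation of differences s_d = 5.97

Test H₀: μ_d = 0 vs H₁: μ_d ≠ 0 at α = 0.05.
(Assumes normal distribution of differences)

df = n - 1 = 24
SE = s_d/√n = 5.97/√25 = 1.1940
t = d̄/SE = -3.01/1.1940 = -2.5209
Critical value: t_{0.025,24} = ±2.064
p-value ≈ 0.0188
Decision: reject H₀

Answer: t = -2.5209, reject H₀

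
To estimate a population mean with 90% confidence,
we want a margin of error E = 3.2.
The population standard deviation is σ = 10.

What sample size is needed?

z_0.05 = 1.645
n = (z×σ/E)² = (1.645×10/3.2)²
n = 26.4260
Round up: n = 27

Answer: n = 27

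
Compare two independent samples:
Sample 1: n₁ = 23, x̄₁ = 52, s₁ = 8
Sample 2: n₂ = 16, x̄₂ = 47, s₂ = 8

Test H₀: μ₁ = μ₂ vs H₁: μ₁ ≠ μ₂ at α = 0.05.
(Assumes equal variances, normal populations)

Answer: t = 1.9199, fail to reject H₀

Derivation:
Pooled variance: s²_p = [22×8² + 15×8²]/(37) = 64.0000
s_p = 8.0000
SE = s_p×√(1/n₁ + 1/n₂) = 8.0000×√(1/23 + 1/16) = 2.6043
t = (x̄₁ - x̄₂)/SE = (52 - 47)/2.6043 = 1.9199
df = 37, t-critical = ±2.026
Decision: fail to reject H₀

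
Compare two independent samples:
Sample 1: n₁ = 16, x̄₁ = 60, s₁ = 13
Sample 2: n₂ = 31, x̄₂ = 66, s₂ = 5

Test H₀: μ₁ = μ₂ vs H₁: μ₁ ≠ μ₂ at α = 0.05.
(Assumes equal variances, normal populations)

Answer: t = -2.2813, reject H₀

Derivation:
Pooled variance: s²_p = [15×13² + 30×5²]/(45) = 73.0000
s_p = 8.5440
SE = s_p×√(1/n₁ + 1/n₂) = 8.5440×√(1/16 + 1/31) = 2.6301
t = (x̄₁ - x̄₂)/SE = (60 - 66)/2.6301 = -2.2813
df = 45, t-critical = ±2.014
Decision: reject H₀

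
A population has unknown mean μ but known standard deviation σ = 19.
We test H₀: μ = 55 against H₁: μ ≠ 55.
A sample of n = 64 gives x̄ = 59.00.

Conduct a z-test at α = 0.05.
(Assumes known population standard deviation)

Answer: z = 1.6842, fail to reject H₀

Derivation:
Standard error: SE = σ/√n = 19/√64 = 2.3750
z-statistic: z = (x̄ - μ₀)/SE = (59.00 - 55)/2.3750 = 1.6842
Critical value: ±1.960
p-value = 0.0921
Decision: fail to reject H₀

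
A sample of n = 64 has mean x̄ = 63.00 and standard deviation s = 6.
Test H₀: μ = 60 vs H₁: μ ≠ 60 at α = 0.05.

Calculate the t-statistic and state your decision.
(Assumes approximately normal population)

Answer: t = 4.0000, reject H₀

Derivation:
df = n - 1 = 63
SE = s/√n = 6/√64 = 0.7500
t = (x̄ - μ₀)/SE = (63.00 - 60)/0.7500 = 4.0000
Critical value: t_{0.025,63} = ±1.998
p-value ≈ 0.0002
Decision: reject H₀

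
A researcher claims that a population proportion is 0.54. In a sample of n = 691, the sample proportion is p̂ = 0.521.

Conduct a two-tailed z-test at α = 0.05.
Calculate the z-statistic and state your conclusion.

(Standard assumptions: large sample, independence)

Answer: z = -1.0021, fail to reject H₀

Derivation:
H₀: p = 0.54, H₁: p ≠ 0.54
Standard error: SE = √(p₀(1-p₀)/n) = √(0.54×0.46/691) = 0.018960
z-statistic: z = (p̂ - p₀)/SE = (0.521 - 0.54)/0.018960 = -1.0021
Critical value: z_0.025 = ±1.960
p-value = 0.3163
Decision: fail to reject H₀ at α = 0.05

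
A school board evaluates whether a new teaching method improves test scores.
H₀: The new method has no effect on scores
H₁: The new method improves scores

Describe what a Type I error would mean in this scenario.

Answer: Concluding the new method improves scores when it actually doesn't

Derivation:
Type I error: rejecting H₀ when it is actually true (false positive).
Type II error: failing to reject H₀ when H₁ is actually true (false negative).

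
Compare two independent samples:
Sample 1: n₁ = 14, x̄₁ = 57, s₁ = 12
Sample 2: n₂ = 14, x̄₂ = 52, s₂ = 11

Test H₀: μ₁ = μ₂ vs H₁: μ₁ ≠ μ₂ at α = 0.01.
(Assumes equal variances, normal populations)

Pooled variance: s²_p = [13×12² + 13×11²]/(26) = 132.5000
s_p = 11.5109
SE = s_p×√(1/n₁ + 1/n₂) = 11.5109×√(1/14 + 1/14) = 4.3507
t = (x̄₁ - x̄₂)/SE = (57 - 52)/4.3507 = 1.1492
df = 26, t-critical = ±2.779
Decision: fail to reject H₀

Answer: t = 1.1492, fail to reject H₀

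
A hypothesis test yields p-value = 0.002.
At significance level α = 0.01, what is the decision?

Answer: reject H₀

Derivation:
Compare p-value to α:
0.002 < 0.01
Decision: reject H₀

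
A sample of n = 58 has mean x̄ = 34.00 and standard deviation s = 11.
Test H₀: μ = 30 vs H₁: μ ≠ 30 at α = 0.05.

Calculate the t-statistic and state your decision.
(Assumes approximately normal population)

Answer: t = 2.7693, reject H₀

Derivation:
df = n - 1 = 57
SE = s/√n = 11/√58 = 1.4444
t = (x̄ - μ₀)/SE = (34.00 - 30)/1.4444 = 2.7693
Critical value: t_{0.025,57} = ±2.002
p-value ≈ 0.0076
Decision: reject H₀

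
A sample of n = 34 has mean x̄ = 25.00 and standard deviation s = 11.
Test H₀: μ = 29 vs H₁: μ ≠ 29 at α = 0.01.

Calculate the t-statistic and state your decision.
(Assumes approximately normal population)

df = n - 1 = 33
SE = s/√n = 11/√34 = 1.8865
t = (x̄ - μ₀)/SE = (25.00 - 29)/1.8865 = -2.1203
Critical value: t_{0.005,33} = ±2.733
p-value ≈ 0.0416
Decision: fail to reject H₀

Answer: t = -2.1203, fail to reject H₀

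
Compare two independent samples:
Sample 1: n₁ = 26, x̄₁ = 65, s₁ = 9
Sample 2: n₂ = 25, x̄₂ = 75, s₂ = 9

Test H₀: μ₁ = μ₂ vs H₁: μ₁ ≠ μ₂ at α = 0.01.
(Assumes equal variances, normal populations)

Answer: t = -3.9667, reject H₀

Derivation:
Pooled variance: s²_p = [25×9² + 24×9²]/(49) = 81.0000
s_p = 9.0000
SE = s_p×√(1/n₁ + 1/n₂) = 9.0000×√(1/26 + 1/25) = 2.5210
t = (x̄₁ - x̄₂)/SE = (65 - 75)/2.5210 = -3.9667
df = 49, t-critical = ±2.680
Decision: reject H₀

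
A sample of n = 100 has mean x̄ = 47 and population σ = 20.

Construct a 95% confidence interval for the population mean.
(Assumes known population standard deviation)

Confidence level: 95%, α = 0.05
z_0.025 = 1.960
SE = σ/√n = 20/√100 = 2.0000
Margin of error = 1.960 × 2.0000 = 3.9200
CI: x̄ ± margin = 47 ± 3.9200
CI: (43.0800, 50.9200)

Answer: (43.0800, 50.9200)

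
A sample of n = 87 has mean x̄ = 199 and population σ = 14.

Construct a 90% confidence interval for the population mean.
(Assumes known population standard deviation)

Answer: (196.5309, 201.4691)

Derivation:
Confidence level: 90%, α = 0.1
z_0.05 = 1.645
SE = σ/√n = 14/√87 = 1.5010
Margin of error = 1.645 × 1.5010 = 2.4691
CI: x̄ ± margin = 199 ± 2.4691
CI: (196.5309, 201.4691)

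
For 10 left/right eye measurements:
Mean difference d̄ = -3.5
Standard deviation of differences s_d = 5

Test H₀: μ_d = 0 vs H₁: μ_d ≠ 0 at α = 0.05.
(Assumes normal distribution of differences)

df = n - 1 = 9
SE = s_d/√n = 5/√10 = 1.5811
t = d̄/SE = -3.5/1.5811 = -2.2136
Critical value: t_{0.025,9} = ±2.262
p-value ≈ 0.0541
Decision: fail to reject H₀

Answer: t = -2.2136, fail to reject H₀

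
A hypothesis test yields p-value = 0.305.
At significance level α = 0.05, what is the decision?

Compare p-value to α:
0.305 ≥ 0.05
Decision: fail to reject H₀

Answer: fail to reject H₀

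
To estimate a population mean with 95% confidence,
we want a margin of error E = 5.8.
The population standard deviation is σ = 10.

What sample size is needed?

z_0.025 = 1.960
n = (z×σ/E)² = (1.960×10/5.8)²
n = 11.4197
Round up: n = 12

Answer: n = 12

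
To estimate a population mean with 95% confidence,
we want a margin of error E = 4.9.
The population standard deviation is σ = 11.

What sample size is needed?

Answer: n = 20

Derivation:
z_0.025 = 1.960
n = (z×σ/E)² = (1.960×11/4.9)²
n = 19.3600
Round up: n = 20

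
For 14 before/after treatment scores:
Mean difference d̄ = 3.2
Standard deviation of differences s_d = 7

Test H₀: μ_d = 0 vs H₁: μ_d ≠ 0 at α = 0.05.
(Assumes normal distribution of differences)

df = n - 1 = 13
SE = s_d/√n = 7/√14 = 1.8708
t = d̄/SE = 3.2/1.8708 = 1.7105
Critical value: t_{0.025,13} = ±2.160
p-value ≈ 0.1109
Decision: fail to reject H₀

Answer: t = 1.7105, fail to reject H₀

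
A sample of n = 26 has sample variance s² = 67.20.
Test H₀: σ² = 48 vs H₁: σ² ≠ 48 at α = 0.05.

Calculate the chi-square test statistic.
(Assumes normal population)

Answer: χ² = 35.0000, fail to reject H₀

Derivation:
df = n - 1 = 25
χ² = (n-1)s²/σ₀² = 25×67.20/48 = 35.0000
Critical values: χ²_{0.975,25} = 13.120, χ²_{0.025,25} = 40.646
Rejection region: χ² < 13.120 or χ² > 40.646
Decision: fail to reject H₀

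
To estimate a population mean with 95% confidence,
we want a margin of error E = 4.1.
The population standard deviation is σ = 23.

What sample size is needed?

Answer: n = 121

Derivation:
z_0.025 = 1.960
n = (z×σ/E)² = (1.960×23/4.1)²
n = 120.8927
Round up: n = 121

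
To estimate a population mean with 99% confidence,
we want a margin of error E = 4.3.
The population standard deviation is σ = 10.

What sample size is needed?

Answer: n = 36

Derivation:
z_0.005 = 2.576
n = (z×σ/E)² = (2.576×10/4.3)²
n = 35.8885
Round up: n = 36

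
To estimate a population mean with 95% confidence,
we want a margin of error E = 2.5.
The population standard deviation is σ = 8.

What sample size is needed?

z_0.025 = 1.960
n = (z×σ/E)² = (1.960×8/2.5)²
n = 39.3380
Round up: n = 40

Answer: n = 40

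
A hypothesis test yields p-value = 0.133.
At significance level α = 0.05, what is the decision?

Answer: fail to reject H₀

Derivation:
Compare p-value to α:
0.133 ≥ 0.05
Decision: fail to reject H₀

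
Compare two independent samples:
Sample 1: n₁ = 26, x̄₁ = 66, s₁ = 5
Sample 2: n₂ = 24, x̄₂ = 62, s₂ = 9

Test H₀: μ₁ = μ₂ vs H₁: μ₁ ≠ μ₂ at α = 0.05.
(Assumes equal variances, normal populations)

Answer: t = 1.9627, fail to reject H₀

Derivation:
Pooled variance: s²_p = [25×5² + 23×9²]/(48) = 51.8333
s_p = 7.1995
SE = s_p×√(1/n₁ + 1/n₂) = 7.1995×√(1/26 + 1/24) = 2.0380
t = (x̄₁ - x̄₂)/SE = (66 - 62)/2.0380 = 1.9627
df = 48, t-critical = ±2.011
Decision: fail to reject H₀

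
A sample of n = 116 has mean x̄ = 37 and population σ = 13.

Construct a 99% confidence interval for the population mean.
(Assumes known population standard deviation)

Confidence level: 99%, α = 0.01
z_0.005 = 2.576
SE = σ/√n = 13/√116 = 1.2070
Margin of error = 2.576 × 1.2070 = 3.1092
CI: x̄ ± margin = 37 ± 3.1092
CI: (33.8908, 40.1092)

Answer: (33.8908, 40.1092)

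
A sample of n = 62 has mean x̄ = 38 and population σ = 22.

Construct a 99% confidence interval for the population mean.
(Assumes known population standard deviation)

Confidence level: 99%, α = 0.01
z_0.005 = 2.576
SE = σ/√n = 22/√62 = 2.7940
Margin of error = 2.576 × 2.7940 = 7.1973
CI: x̄ ± margin = 38 ± 7.1973
CI: (30.8027, 45.1973)

Answer: (30.8027, 45.1973)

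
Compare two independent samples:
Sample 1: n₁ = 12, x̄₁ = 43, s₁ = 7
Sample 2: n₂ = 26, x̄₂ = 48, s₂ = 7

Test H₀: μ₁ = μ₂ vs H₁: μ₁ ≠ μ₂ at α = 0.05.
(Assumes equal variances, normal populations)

Pooled variance: s²_p = [11×7² + 25×7²]/(36) = 49.0000
s_p = 7.0000
SE = s_p×√(1/n₁ + 1/n₂) = 7.0000×√(1/12 + 1/26) = 2.4429
t = (x̄₁ - x̄₂)/SE = (43 - 48)/2.4429 = -2.0467
df = 36, t-critical = ±2.028
Decision: reject H₀

Answer: t = -2.0467, reject H₀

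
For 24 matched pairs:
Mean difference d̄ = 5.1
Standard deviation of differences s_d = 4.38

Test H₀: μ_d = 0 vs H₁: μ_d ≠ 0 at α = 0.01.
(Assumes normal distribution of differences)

df = n - 1 = 23
SE = s_d/√n = 4.38/√24 = 0.8941
t = d̄/SE = 5.1/0.8941 = 5.7041
Critical value: t_{0.005,23} = ±2.807
p-value < 0.0001
Decision: reject H₀

Answer: t = 5.7041, reject H₀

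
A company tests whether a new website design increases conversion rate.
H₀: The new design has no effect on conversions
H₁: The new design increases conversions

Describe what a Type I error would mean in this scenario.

Answer: Switching to a new design that doesn't actually help

Derivation:
Type I error (α): Rejecting H₀ when H₀ is true
Type II error (β): Failing to reject H₀ when H₁ is true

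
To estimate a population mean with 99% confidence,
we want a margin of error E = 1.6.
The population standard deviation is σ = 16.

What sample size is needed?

z_0.005 = 2.576
n = (z×σ/E)² = (2.576×16/1.6)²
n = 663.5776
Round up: n = 664

Answer: n = 664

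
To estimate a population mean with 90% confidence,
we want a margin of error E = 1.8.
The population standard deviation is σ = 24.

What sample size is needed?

Answer: n = 482

Derivation:
z_0.05 = 1.645
n = (z×σ/E)² = (1.645×24/1.8)²
n = 481.0711
Round up: n = 482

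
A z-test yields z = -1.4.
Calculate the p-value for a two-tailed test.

Answer: p-value ≈ 0.1615

Derivation:
For z = -1.4:
p = 2×P(Z > |-1.4|) = 2×(1 - Φ(1.4)) = 0.1615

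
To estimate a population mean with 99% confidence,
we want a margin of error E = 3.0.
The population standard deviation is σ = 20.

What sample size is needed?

z_0.005 = 2.576
n = (z×σ/E)² = (2.576×20/3.0)²
n = 294.9234
Round up: n = 295

Answer: n = 295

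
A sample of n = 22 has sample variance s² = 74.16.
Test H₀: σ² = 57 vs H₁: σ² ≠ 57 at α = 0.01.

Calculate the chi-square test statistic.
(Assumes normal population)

df = n - 1 = 21
χ² = (n-1)s²/σ₀² = 21×74.16/57 = 27.3221
Critical values: χ²_{0.995,21} = 8.034, χ²_{0.005,21} = 41.401
Rejection region: χ² < 8.034 or χ² > 41.401
Decision: fail to reject H₀

Answer: χ² = 27.3221, fail to reject H₀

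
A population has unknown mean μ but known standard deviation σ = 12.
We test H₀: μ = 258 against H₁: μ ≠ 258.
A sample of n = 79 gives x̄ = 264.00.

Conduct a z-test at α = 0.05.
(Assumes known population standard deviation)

Standard error: SE = σ/√n = 12/√79 = 1.3501
z-statistic: z = (x̄ - μ₀)/SE = (264.00 - 258)/1.3501 = 4.4441
Critical value: ±1.960
p-value < 0.0001
Decision: reject H₀

Answer: z = 4.4441, reject H₀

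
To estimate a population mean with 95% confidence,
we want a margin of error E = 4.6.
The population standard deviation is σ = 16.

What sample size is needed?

z_0.025 = 1.960
n = (z×σ/E)² = (1.960×16/4.6)²
n = 46.4768
Round up: n = 47

Answer: n = 47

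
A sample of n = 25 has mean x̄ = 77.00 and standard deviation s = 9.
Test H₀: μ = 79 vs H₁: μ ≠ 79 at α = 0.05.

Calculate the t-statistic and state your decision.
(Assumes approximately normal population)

Answer: t = -1.1111, fail to reject H₀

Derivation:
df = n - 1 = 24
SE = s/√n = 9/√25 = 1.8000
t = (x̄ - μ₀)/SE = (77.00 - 79)/1.8000 = -1.1111
Critical value: t_{0.025,24} = ±2.064
p-value ≈ 0.2775
Decision: fail to reject H₀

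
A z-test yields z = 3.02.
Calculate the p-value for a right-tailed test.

For z = 3.02:
p = P(Z > 3.02) = 1 - Φ(3.02) = 0.0013

Answer: p-value ≈ 0.0013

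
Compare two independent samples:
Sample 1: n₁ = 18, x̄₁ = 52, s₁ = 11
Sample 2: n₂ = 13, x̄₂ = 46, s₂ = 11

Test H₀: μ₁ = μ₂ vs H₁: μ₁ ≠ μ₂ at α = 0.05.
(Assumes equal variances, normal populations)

Answer: t = 1.4986, fail to reject H₀

Derivation:
Pooled variance: s²_p = [17×11² + 12×11²]/(29) = 121.0000
s_p = 11.0000
SE = s_p×√(1/n₁ + 1/n₂) = 11.0000×√(1/18 + 1/13) = 4.0037
t = (x̄₁ - x̄₂)/SE = (52 - 46)/4.0037 = 1.4986
df = 29, t-critical = ±2.045
Decision: fail to reject H₀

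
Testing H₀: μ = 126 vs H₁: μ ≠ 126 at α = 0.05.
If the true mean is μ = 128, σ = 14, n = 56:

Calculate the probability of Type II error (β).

SE = σ/√n = 14/√56 = 1.8708
Critical values: μ₀ ± z_0.025×SE = 126 ± 1.960×1.8708
Acceptance region: (122.3332, 129.6668)
Under H₁ (μ = 128): z_high = (129.6668 - 128)/1.8708 = 0.8910, z_low = (122.3332 - 128)/1.8708 = -3.0291
β = P(not reject | H₁) = Φ(0.8910) - Φ(-3.0291) ≈ 0.8123

Answer: β ≈ 0.8123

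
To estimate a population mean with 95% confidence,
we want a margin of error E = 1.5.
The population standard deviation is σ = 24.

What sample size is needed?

Answer: n = 984

Derivation:
z_0.025 = 1.960
n = (z×σ/E)² = (1.960×24/1.5)²
n = 983.4496
Round up: n = 984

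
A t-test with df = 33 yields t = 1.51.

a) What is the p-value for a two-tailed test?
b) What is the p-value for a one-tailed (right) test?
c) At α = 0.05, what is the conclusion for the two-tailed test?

Answer: a) 0.1406, b) 0.0703, c) fail to reject H₀

Derivation:
Using t-distribution with df = 33:
a) Two-tailed: p = 2×P(T > 1.51) = 0.1406
b) One-tailed: p = P(T > 1.51) = 0.0703
c) 0.1406 ≥ 0.05, fail to reject H₀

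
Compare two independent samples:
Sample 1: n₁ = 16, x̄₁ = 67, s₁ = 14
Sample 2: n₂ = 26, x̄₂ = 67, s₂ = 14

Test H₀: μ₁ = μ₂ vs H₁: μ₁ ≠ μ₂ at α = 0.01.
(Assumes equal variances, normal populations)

Answer: t = 0.0000, fail to reject H₀

Derivation:
Pooled variance: s²_p = [15×14² + 25×14²]/(40) = 196.0000
s_p = 14.0000
SE = s_p×√(1/n₁ + 1/n₂) = 14.0000×√(1/16 + 1/26) = 4.4484
t = (x̄₁ - x̄₂)/SE = (67 - 67)/4.4484 = 0.0000
df = 40, t-critical = ±2.704
Decision: fail to reject H₀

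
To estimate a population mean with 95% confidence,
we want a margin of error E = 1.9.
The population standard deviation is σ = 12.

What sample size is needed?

z_0.025 = 1.960
n = (z×σ/E)² = (1.960×12/1.9)²
n = 153.2383
Round up: n = 154

Answer: n = 154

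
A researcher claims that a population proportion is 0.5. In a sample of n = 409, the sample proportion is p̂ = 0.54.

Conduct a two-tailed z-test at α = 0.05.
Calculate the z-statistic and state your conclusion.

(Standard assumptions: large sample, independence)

H₀: p = 0.5, H₁: p ≠ 0.5
Standard error: SE = √(p₀(1-p₀)/n) = √(0.5×0.5/409) = 0.024723
z-statistic: z = (p̂ - p₀)/SE = (0.54 - 0.5)/0.024723 = 1.6179
Critical value: z_0.025 = ±1.960
p-value = 0.1057
Decision: fail to reject H₀ at α = 0.05

Answer: z = 1.6179, fail to reject H₀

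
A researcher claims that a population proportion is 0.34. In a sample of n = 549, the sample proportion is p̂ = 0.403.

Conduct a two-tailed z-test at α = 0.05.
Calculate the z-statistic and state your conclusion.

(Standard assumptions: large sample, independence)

Answer: z = 3.1162, reject H₀

Derivation:
H₀: p = 0.34, H₁: p ≠ 0.34
Standard error: SE = √(p₀(1-p₀)/n) = √(0.34×0.66/549) = 0.020217
z-statistic: z = (p̂ - p₀)/SE = (0.403 - 0.34)/0.020217 = 3.1162
Critical value: z_0.025 = ±1.960
p-value = 0.0018
Decision: reject H₀ at α = 0.05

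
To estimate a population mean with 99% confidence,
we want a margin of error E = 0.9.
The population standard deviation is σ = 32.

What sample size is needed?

Answer: n = 8389

Derivation:
z_0.005 = 2.576
n = (z×σ/E)² = (2.576×32/0.9)²
n = 8388.9316
Round up: n = 8389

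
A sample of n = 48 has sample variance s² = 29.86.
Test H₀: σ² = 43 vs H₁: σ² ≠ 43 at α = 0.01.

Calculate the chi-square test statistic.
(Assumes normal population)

df = n - 1 = 47
χ² = (n-1)s²/σ₀² = 47×29.86/43 = 32.6377
Critical values: χ²_{0.995,47} = 25.775, χ²_{0.005,47} = 75.704
Rejection region: χ² < 25.775 or χ² > 75.704
Decision: fail to reject H₀

Answer: χ² = 32.6377, fail to reject H₀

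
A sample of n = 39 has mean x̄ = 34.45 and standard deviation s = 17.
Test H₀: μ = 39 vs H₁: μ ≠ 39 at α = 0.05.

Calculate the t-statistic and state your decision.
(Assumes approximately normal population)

Answer: t = -1.6714, fail to reject H₀

Derivation:
df = n - 1 = 38
SE = s/√n = 17/√39 = 2.7222
t = (x̄ - μ₀)/SE = (34.45 - 39)/2.7222 = -1.6714
Critical value: t_{0.025,38} = ±2.024
p-value ≈ 0.1029
Decision: fail to reject H₀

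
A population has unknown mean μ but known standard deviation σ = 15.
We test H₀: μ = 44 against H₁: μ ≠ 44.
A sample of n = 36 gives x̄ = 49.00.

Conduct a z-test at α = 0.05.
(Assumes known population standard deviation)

Standard error: SE = σ/√n = 15/√36 = 2.5000
z-statistic: z = (x̄ - μ₀)/SE = (49.00 - 44)/2.5000 = 2.0000
Critical value: ±1.960
p-value = 0.0455
Decision: reject H₀

Answer: z = 2.0000, reject H₀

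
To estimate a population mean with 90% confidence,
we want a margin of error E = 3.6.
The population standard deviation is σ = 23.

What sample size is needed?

Answer: n = 111

Derivation:
z_0.05 = 1.645
n = (z×σ/E)² = (1.645×23/3.6)²
n = 110.4543
Round up: n = 111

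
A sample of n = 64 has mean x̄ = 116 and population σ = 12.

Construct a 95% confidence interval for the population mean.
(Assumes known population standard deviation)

Confidence level: 95%, α = 0.05
z_0.025 = 1.960
SE = σ/√n = 12/√64 = 1.5000
Margin of error = 1.960 × 1.5000 = 2.9400
CI: x̄ ± margin = 116 ± 2.9400
CI: (113.0600, 118.9400)

Answer: (113.0600, 118.9400)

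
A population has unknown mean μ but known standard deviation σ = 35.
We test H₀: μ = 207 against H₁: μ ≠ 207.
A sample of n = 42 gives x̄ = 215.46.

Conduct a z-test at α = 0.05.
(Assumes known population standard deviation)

Standard error: SE = σ/√n = 35/√42 = 5.4006
z-statistic: z = (x̄ - μ₀)/SE = (215.46 - 207)/5.4006 = 1.5665
Critical value: ±1.960
p-value = 0.1172
Decision: fail to reject H₀

Answer: z = 1.5665, fail to reject H₀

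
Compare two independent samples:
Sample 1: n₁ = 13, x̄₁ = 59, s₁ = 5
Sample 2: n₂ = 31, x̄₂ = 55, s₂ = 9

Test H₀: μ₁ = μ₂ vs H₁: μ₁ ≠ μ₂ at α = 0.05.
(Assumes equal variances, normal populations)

Pooled variance: s²_p = [12×5² + 30×9²]/(42) = 65.0000
s_p = 8.0623
SE = s_p×√(1/n₁ + 1/n₂) = 8.0623×√(1/13 + 1/31) = 2.6640
t = (x̄₁ - x̄₂)/SE = (59 - 55)/2.6640 = 1.5015
df = 42, t-critical = ±2.018
Decision: fail to reject H₀

Answer: t = 1.5015, fail to reject H₀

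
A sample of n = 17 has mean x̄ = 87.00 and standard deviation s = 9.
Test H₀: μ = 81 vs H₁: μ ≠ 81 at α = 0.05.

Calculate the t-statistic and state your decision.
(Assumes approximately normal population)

df = n - 1 = 16
SE = s/√n = 9/√17 = 2.1828
t = (x̄ - μ₀)/SE = (87.00 - 81)/2.1828 = 2.7488
Critical value: t_{0.025,16} = ±2.120
p-value ≈ 0.0143
Decision: reject H₀

Answer: t = 2.7488, reject H₀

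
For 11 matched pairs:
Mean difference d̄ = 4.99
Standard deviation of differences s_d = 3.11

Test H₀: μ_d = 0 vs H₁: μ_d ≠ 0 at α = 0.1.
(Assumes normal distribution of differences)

df = n - 1 = 10
SE = s_d/√n = 3.11/√11 = 0.9377
t = d̄/SE = 4.99/0.9377 = 5.3215
Critical value: t_{0.05,10} = ±1.812
p-value ≈ 0.0003
Decision: reject H₀

Answer: t = 5.3215, reject H₀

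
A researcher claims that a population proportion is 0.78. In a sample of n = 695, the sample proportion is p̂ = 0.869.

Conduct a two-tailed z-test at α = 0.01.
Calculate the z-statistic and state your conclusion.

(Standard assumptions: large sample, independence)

H₀: p = 0.78, H₁: p ≠ 0.78
Standard error: SE = √(p₀(1-p₀)/n) = √(0.78×0.22/695) = 0.015713
z-statistic: z = (p̂ - p₀)/SE = (0.869 - 0.78)/0.015713 = 5.6641
Critical value: z_0.005 = ±2.576
p-value < 0.0001
Decision: reject H₀ at α = 0.01

Answer: z = 5.6641, reject H₀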